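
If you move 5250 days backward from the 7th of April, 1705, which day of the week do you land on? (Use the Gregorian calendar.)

First find the weekday of Apr 7, 1705. Doomsday rule: the anchor day for the 1700s is Sunday. For year 05: 5÷12 = 0 r 5, and 5÷4 = 1, so 0+5+1 = 6.
Sunday + 6 ≡ Saturday — that's 1705's doomsday.
In April the doomsday date is Apr 4.
Apr 7 is 3 days after Apr 4; 3 mod 7 = 3, so Saturday + 3 = Tuesday.
5250 mod 7 = 0, so 5250 days before a Tuesday is Tuesday − 0 = Tuesday.

Tuesday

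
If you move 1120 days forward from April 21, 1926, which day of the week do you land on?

Wednesday

First find the weekday of Apr 21, 1926. Doomsday rule: the anchor day for the 1900s is Wednesday. For year 26: 26÷12 = 2 r 2, and 2÷4 = 0, so 2+2+0 = 4.
Wednesday + 4 ≡ Sunday — that's 1926's doomsday.
In April the doomsday date is Apr 4.
Apr 21 is 17 days after Apr 4; 17 mod 7 = 3, so Sunday + 3 = Wednesday.
1120 mod 7 = 0, so 1120 days after a Wednesday is Wednesday + 0 = Wednesday.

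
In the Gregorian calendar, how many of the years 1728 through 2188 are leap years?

Multiples of 4 in [1728,2188]: 116.
Of those, multiples of 100: 4 (not leap unless ÷400).
Multiples of 400: 1.
Leap years = 116 − 4 + 1 = 113.

113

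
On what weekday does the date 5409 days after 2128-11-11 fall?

Nov 11, 2128 is a Thursday.
5409 mod 7 = 5, so 5409 days after a Thursday is Thursday + 5 = Tuesday.

Tuesday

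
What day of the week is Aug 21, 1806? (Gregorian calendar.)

Doomsday rule: the anchor day for the 1800s is Friday. For year 06: 6÷12 = 0 r 6, and 6÷4 = 1, so 0+6+1 = 7.
Friday + 7 ≡ Friday — that's 1806's doomsday.
In August the doomsday date is Aug 8.
Aug 21 is 13 days after Aug 8; 13 mod 7 = 6, so Friday + 6 = Thursday.

Thursday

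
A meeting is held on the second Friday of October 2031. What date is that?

October 10, 2031

October 1, 2031 is a Wednesday.
The first Friday is therefore October 3 (2 days later).
The second Friday is 3 + 1×7 = October 10.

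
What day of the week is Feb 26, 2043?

Doomsday rule: the anchor day for the 2000s is Tuesday. For year 43: 43÷12 = 3 r 7, and 7÷4 = 1, so 3+7+1 = 11.
Tuesday + 11 ≡ Saturday — that's 2043's doomsday.
In February the doomsday date is Feb 28 (2043 is not a leap year).
Feb 26 is 2 days before Feb 28; 2 mod 7 = 2, so Saturday − 2 = Thursday.

Thursday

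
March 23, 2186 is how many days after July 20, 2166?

7186

Jul 20, 2166 → Jul 20, 2167: 365 days.
Jul 20, 2167 → Jul 20, 2168: 366 days (Feb 29, 2168 is in that span).
Jul 20, 2168 → Jul 20, 2169: 365 days.
Jul 20, 2169 → Jul 20, 2170: 365 days.
Jul 20, 2170 → Jul 20, 2171: 365 days.
Jul 20, 2171 → Jul 20, 2172: 366 days (Feb 29, 2172 is in that span).
Jul 20, 2172 → Jul 20, 2173: 365 days.
Jul 20, 2173 → Jul 20, 2174: 365 days.
Jul 20, 2174 → Jul 20, 2175: 365 days.
Jul 20, 2175 → Jul 20, 2176: 366 days (Feb 29, 2176 is in that span).
Jul 20, 2176 → Jul 20, 2177: 365 days.
Jul 20, 2177 → Jul 20, 2178: 365 days.
Jul 20, 2178 → Jul 20, 2179: 365 days.
Jul 20, 2179 → Jul 20, 2180: 366 days (Feb 29, 2180 is in that span).
Jul 20, 2180 → Jul 20, 2181: 365 days.
Jul 20, 2181 → Jul 20, 2182: 365 days.
Jul 20, 2182 → Jul 20, 2183: 365 days.
Jul 20, 2183 → Jul 20, 2184: 366 days (Feb 29, 2184 is in that span).
Jul 20, 2184 → Jul 20, 2185: 365 days.
Jul 20, 2185 → Aug 20, 2185: 31 days (July has 31).
Aug 20, 2185 → Sep 20, 2185: 31 days (August has 31).
Sep 20, 2185 → Oct 20, 2185: 30 days (September has 30).
Oct 20, 2185 → Nov 20, 2185: 31 days (October has 31).
Nov 20, 2185 → Dec 20, 2185: 30 days (November has 30).
Dec 20, 2185 → Jan 20, 2186: 31 days (December has 31).
Jan 20, 2186 → Feb 20, 2186: 31 days (January has 31).
Feb 20, 2186 → Mar 20, 2186: 28 days (February has 28).
Mar 20, 2186 → Mar 23, 2186: 3 days.
Total: 7186 days.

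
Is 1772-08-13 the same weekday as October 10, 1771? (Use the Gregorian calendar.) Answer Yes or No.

From Oct 10, 1771 to Aug 13, 1772 is 308 days.
308 mod 7 = 0, so they are the same weekday.
(Oct 10, 1771 is a Thursday; Aug 13, 1772 is a Thursday.)

Yes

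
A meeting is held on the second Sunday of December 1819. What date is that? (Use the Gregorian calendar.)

December 12, 1819

December 1, 1819 is a Wednesday.
The first Sunday is therefore December 5 (4 days later).
The second Sunday is 5 + 1×7 = December 12.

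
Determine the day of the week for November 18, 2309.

Doomsday rule: the anchor day for the 2300s is Wednesday. For year 09: 9÷12 = 0 r 9, and 9÷4 = 2, so 0+9+2 = 11.
Wednesday + 11 ≡ Sunday — that's 2309's doomsday.
In November the doomsday date is Nov 7.
Nov 18 is 11 days after Nov 7; 11 mod 7 = 4, so Sunday + 4 = Thursday.

Thursday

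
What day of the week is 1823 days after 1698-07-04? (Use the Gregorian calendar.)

Monday

Jul 4, 1698 is a Friday.
1823 mod 7 = 3, so 1823 days after a Friday is Friday + 3 = Monday.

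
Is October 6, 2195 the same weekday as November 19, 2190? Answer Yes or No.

From Nov 19, 2190 to Oct 6, 2195 is 1782 days.
1782 mod 7 = 4, so they are different weekdays.
(Nov 19, 2190 is a Friday; Oct 6, 2195 is a Tuesday.)

No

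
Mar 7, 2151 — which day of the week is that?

Sunday

Doomsday rule: the anchor day for the 2100s is Sunday. For year 51: 51÷12 = 4 r 3, and 3÷4 = 0, so 4+3+0 = 7.
Sunday + 7 ≡ Sunday — that's 2151's doomsday.
In March the doomsday date is Mar 14.
Mar 7 is 7 days before Mar 14; 7 mod 7 = 0, so Sunday − 0 = Sunday.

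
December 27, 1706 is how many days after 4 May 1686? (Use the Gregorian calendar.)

May 4, 1686 → May 4, 1687: 365 days.
May 4, 1687 → May 4, 1688: 366 days (Feb 29, 1688 is in that span).
May 4, 1688 → May 4, 1689: 365 days.
May 4, 1689 → May 4, 1690: 365 days.
May 4, 1690 → May 4, 1691: 365 days.
May 4, 1691 → May 4, 1692: 366 days (Feb 29, 1692 is in that span).
May 4, 1692 → May 4, 1693: 365 days.
May 4, 1693 → May 4, 1694: 365 days.
May 4, 1694 → May 4, 1695: 365 days.
May 4, 1695 → May 4, 1696: 366 days (Feb 29, 1696 is in that span).
May 4, 1696 → May 4, 1697: 365 days.
May 4, 1697 → May 4, 1698: 365 days.
May 4, 1698 → May 4, 1699: 365 days.
May 4, 1699 → May 4, 1700: 365 days.
May 4, 1700 → May 4, 1701: 365 days.
May 4, 1701 → May 4, 1702: 365 days.
May 4, 1702 → May 4, 1703: 365 days.
May 4, 1703 → May 4, 1704: 366 days (Feb 29, 1704 is in that span).
May 4, 1704 → May 4, 1705: 365 days.
May 4, 1705 → May 4, 1706: 365 days.
May 4, 1706 → Jun 4, 1706: 31 days (May has 31).
Jun 4, 1706 → Jul 4, 1706: 30 days (June has 30).
Jul 4, 1706 → Aug 4, 1706: 31 days (July has 31).
Aug 4, 1706 → Sep 4, 1706: 31 days (August has 31).
Sep 4, 1706 → Oct 4, 1706: 30 days (September has 30).
Oct 4, 1706 → Nov 4, 1706: 31 days (October has 31).
Nov 4, 1706 → Dec 4, 1706: 30 days (November has 30).
Dec 4, 1706 → Dec 27, 1706: 23 days.
Total: 7541 days.

7541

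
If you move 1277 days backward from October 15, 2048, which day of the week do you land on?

Monday

Oct 15, 2048 is a Thursday.
1277 mod 7 = 3, so 1277 days before a Thursday is Thursday − 3 = Monday.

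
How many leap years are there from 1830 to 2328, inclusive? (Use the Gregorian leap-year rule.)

121

Multiples of 4 in [1830,2328]: 125.
Of those, multiples of 100: 5 (not leap unless ÷400).
Multiples of 400: 1.
Leap years = 125 − 5 + 1 = 121.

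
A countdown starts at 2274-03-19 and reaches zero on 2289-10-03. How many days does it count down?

5677

Mar 19, 2274 → Mar 19, 2275: 365 days.
Mar 19, 2275 → Mar 19, 2276: 366 days (Feb 29, 2276 is in that span).
Mar 19, 2276 → Mar 19, 2277: 365 days.
Mar 19, 2277 → Mar 19, 2278: 365 days.
Mar 19, 2278 → Mar 19, 2279: 365 days.
Mar 19, 2279 → Mar 19, 2280: 366 days (Feb 29, 2280 is in that span).
Mar 19, 2280 → Mar 19, 2281: 365 days.
Mar 19, 2281 → Mar 19, 2282: 365 days.
Mar 19, 2282 → Mar 19, 2283: 365 days.
Mar 19, 2283 → Mar 19, 2284: 366 days (Feb 29, 2284 is in that span).
Mar 19, 2284 → Mar 19, 2285: 365 days.
Mar 19, 2285 → Mar 19, 2286: 365 days.
Mar 19, 2286 → Mar 19, 2287: 365 days.
Mar 19, 2287 → Mar 19, 2288: 366 days (Feb 29, 2288 is in that span).
Mar 19, 2288 → Mar 19, 2289: 365 days.
Mar 19, 2289 → Apr 19, 2289: 31 days (March has 31).
Apr 19, 2289 → May 19, 2289: 30 days (April has 30).
May 19, 2289 → Jun 19, 2289: 31 days (May has 31).
Jun 19, 2289 → Jul 19, 2289: 30 days (June has 30).
Jul 19, 2289 → Aug 19, 2289: 31 days (July has 31).
Aug 19, 2289 → Sep 19, 2289: 31 days (August has 31).
Sep 19, 2289 → Oct 3, 2289: 14 days.
Total: 5677 days.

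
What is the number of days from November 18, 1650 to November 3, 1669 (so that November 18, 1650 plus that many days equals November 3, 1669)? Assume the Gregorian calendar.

6925

Nov 18, 1650 → Nov 18, 1651: 365 days.
Nov 18, 1651 → Nov 18, 1652: 366 days (Feb 29, 1652 is in that span).
Nov 18, 1652 → Nov 18, 1653: 365 days.
Nov 18, 1653 → Nov 18, 1654: 365 days.
Nov 18, 1654 → Nov 18, 1655: 365 days.
Nov 18, 1655 → Nov 18, 1656: 366 days (Feb 29, 1656 is in that span).
Nov 18, 1656 → Nov 18, 1657: 365 days.
Nov 18, 1657 → Nov 18, 1658: 365 days.
Nov 18, 1658 → Nov 18, 1659: 365 days.
Nov 18, 1659 → Nov 18, 1660: 366 days (Feb 29, 1660 is in that span).
Nov 18, 1660 → Nov 18, 1661: 365 days.
Nov 18, 1661 → Nov 18, 1662: 365 days.
Nov 18, 1662 → Nov 18, 1663: 365 days.
Nov 18, 1663 → Nov 18, 1664: 366 days (Feb 29, 1664 is in that span).
Nov 18, 1664 → Nov 18, 1665: 365 days.
Nov 18, 1665 → Nov 18, 1666: 365 days.
Nov 18, 1666 → Nov 18, 1667: 365 days.
Nov 18, 1667 → Nov 18, 1668: 366 days (Feb 29, 1668 is in that span).
Nov 18, 1668 → Dec 18, 1668: 30 days (November has 30).
Dec 18, 1668 → Jan 18, 1669: 31 days (December has 31).
Jan 18, 1669 → Feb 18, 1669: 31 days (January has 31).
Feb 18, 1669 → Mar 18, 1669: 28 days (February has 28).
Mar 18, 1669 → Apr 18, 1669: 31 days (March has 31).
Apr 18, 1669 → May 18, 1669: 30 days (April has 30).
May 18, 1669 → Jun 18, 1669: 31 days (May has 31).
Jun 18, 1669 → Jul 18, 1669: 30 days (June has 30).
Jul 18, 1669 → Aug 18, 1669: 31 days (July has 31).
Aug 18, 1669 → Sep 18, 1669: 31 days (August has 31).
Sep 18, 1669 → Oct 18, 1669: 30 days (September has 30).
Oct 18, 1669 → Nov 3, 1669: 16 days.
Total: 6925 days.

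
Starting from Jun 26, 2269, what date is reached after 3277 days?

June 16, 2278

+365 (one year) → Jun 26, 2270 (2912 left).
+365 (one year) → Jun 26, 2271 (2547 left).
+366 (one year; includes Feb 29, 2272) → Jun 26, 2272 (2181 left).
+365 (one year) → Jun 26, 2273 (1816 left).
+365 (one year) → Jun 26, 2274 (1451 left).
+365 (one year) → Jun 26, 2275 (1086 left).
+366 (one year; includes Feb 29, 2276) → Jun 26, 2276 (720 left).
+365 (one year) → Jun 26, 2277 (355 left).
Jun has 30 days: +5 → Jul 1, 2277 (350 left).
Jul has 31 days: +31 → Aug 1, 2277 (319 left).
Aug has 31 days: +31 → Sep 1, 2277 (288 left).
Sep has 30 days: +30 → Oct 1, 2277 (258 left).
Oct has 31 days: +31 → Nov 1, 2277 (227 left).
Nov has 30 days: +30 → Dec 1, 2277 (197 left).
Dec has 31 days: +31 → Jan 1, 2278 (166 left).
Jan has 31 days: +31 → Feb 1, 2278 (135 left).
Feb has 28 days: +28 → Mar 1, 2278 (107 left).
Mar has 31 days: +31 → Apr 1, 2278 (76 left).
Apr has 30 days: +30 → May 1, 2278 (46 left).
May has 31 days: +31 → Jun 1, 2278 (15 left).
+15 → Jun 16, 2278.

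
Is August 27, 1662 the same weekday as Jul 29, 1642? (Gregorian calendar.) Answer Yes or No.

No

From Jul 29, 1642 to Aug 27, 1662 is 7334 days.
7334 mod 7 = 5, so they are different weekdays.
(Jul 29, 1642 is a Tuesday; Aug 27, 1662 is a Sunday.)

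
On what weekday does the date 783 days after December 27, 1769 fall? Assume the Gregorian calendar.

First find the weekday of Dec 27, 1769. Doomsday rule: the anchor day for the 1700s is Sunday. For year 69: 69÷12 = 5 r 9, and 9÷4 = 2, so 5+9+2 = 16.
Sunday + 16 ≡ Tuesday — that's 1769's doomsday.
In December the doomsday date is Dec 12.
Dec 27 is 15 days after Dec 12; 15 mod 7 = 1, so Tuesday + 1 = Wednesday.
783 mod 7 = 6, so 783 days after a Wednesday is Wednesday + 6 = Tuesday.

Tuesday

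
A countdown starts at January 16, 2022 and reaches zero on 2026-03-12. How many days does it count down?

Jan 16, 2022 → Jan 16, 2023: 365 days.
Jan 16, 2023 → Jan 16, 2024: 365 days.
Jan 16, 2024 → Jan 16, 2025: 366 days (Feb 29, 2024 is in that span).
Jan 16, 2025 → Jan 16, 2026: 365 days.
Jan 16, 2026 → Feb 16, 2026: 31 days (January has 31).
Feb 16, 2026 → Mar 12, 2026: 24 days.
Total: 1516 days.

1516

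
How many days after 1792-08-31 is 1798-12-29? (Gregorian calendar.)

Aug 31, 1792 → Aug 31, 1793: 365 days.
Aug 31, 1793 → Aug 31, 1794: 365 days.
Aug 31, 1794 → Aug 31, 1795: 365 days.
Aug 31, 1795 → Aug 31, 1796: 366 days (Feb 29, 1796 is in that span).
Aug 31, 1796 → Aug 31, 1797: 365 days.
Aug 31, 1797 → Aug 31, 1798: 365 days.
Aug 31, 1798 → Sep 30, 1798: 30 days (August has 31).
Sep 30, 1798 → Oct 30, 1798: 30 days (September has 30).
Oct 30, 1798 → Nov 30, 1798: 31 days (October has 31).
Nov 30, 1798 → Dec 29, 1798: 29 days.
Total: 2311 days.

2311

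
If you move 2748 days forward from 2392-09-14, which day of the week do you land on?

Friday

Sep 14, 2392 is a Monday.
2748 mod 7 = 4, so 2748 days after a Monday is Monday + 4 = Friday.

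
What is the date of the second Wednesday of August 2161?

August 1, 2161 is a Saturday.
The first Wednesday is therefore August 5 (4 days later).
The second Wednesday is 5 + 1×7 = August 12.

August 12, 2161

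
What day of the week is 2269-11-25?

Thursday

Doomsday rule: the anchor day for the 2200s is Friday. For year 69: 69÷12 = 5 r 9, and 9÷4 = 2, so 5+9+2 = 16.
Friday + 16 ≡ Sunday — that's 2269's doomsday.
In November the doomsday date is Nov 7.
Nov 25 is 18 days after Nov 7; 18 mod 7 = 4, so Sunday + 4 = Thursday.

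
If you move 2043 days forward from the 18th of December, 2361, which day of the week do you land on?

Sunday

First find the weekday of Dec 18, 2361. Doomsday rule: the anchor day for the 2300s is Wednesday. For year 61: 61÷12 = 5 r 1, and 1÷4 = 0, so 5+1+0 = 6.
Wednesday + 6 ≡ Tuesday — that's 2361's doomsday.
In December the doomsday date is Dec 12.
Dec 18 is 6 days after Dec 12; 6 mod 7 = 6, so Tuesday + 6 = Monday.
2043 mod 7 = 6, so 2043 days after a Monday is Monday + 6 = Sunday.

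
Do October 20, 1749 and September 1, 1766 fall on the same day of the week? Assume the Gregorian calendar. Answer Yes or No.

Yes

From Oct 20, 1749 to Sep 1, 1766 is 6160 days.
6160 mod 7 = 0, so they are the same weekday.
(Oct 20, 1749 is a Monday; Sep 1, 1766 is a Monday.)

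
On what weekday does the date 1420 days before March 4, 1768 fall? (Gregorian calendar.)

First find the weekday of Mar 4, 1768. Doomsday rule: the anchor day for the 1700s is Sunday. For year 68: 68÷12 = 5 r 8, and 8÷4 = 2, so 5+8+2 = 15.
Sunday + 15 ≡ Monday — that's 1768's doomsday.
In March the doomsday date is Mar 14.
Mar 4 is 10 days before Mar 14; 10 mod 7 = 3, so Monday − 3 = Friday.
1420 mod 7 = 6, so 1420 days before a Friday is Friday − 6 = Saturday.

Saturday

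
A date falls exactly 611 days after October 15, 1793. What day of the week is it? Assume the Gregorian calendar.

First find the weekday of Oct 15, 1793. Doomsday rule: the anchor day for the 1700s is Sunday. For year 93: 93÷12 = 7 r 9, and 9÷4 = 2, so 7+9+2 = 18.
Sunday + 18 ≡ Thursday — that's 1793's doomsday.
In October the doomsday date is Oct 10.
Oct 15 is 5 days after Oct 10; 5 mod 7 = 5, so Thursday + 5 = Tuesday.
611 mod 7 = 2, so 611 days after a Tuesday is Tuesday + 2 = Thursday.

Thursday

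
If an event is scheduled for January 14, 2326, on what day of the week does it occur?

Doomsday rule: the anchor day for the 2300s is Wednesday. For year 26: 26÷12 = 2 r 2, and 2÷4 = 0, so 2+2+0 = 4.
Wednesday + 4 ≡ Sunday — that's 2326's doomsday.
In January the doomsday date is Jan 3 (2326 is not a leap year).
Jan 14 is 11 days after Jan 3; 11 mod 7 = 4, so Sunday + 4 = Thursday.

Thursday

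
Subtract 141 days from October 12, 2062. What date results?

−12 → Sep 30, 2062 (end of Sep, 30 days; 129 left).
−30 → Aug 31, 2062 (end of Aug, 31 days; 99 left).
−31 → Jul 31, 2062 (end of Jul, 31 days; 68 left).
−31 → Jun 30, 2062 (end of Jun, 30 days; 37 left).
−30 → May 31, 2062 (end of May, 31 days; 7 left).
−7 → May 24, 2062.

May 24, 2062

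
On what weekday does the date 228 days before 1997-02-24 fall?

First find the weekday of Feb 24, 1997. Doomsday rule: the anchor day for the 1900s is Wednesday. For year 97: 97÷12 = 8 r 1, and 1÷4 = 0, so 8+1+0 = 9.
Wednesday + 9 ≡ Friday — that's 1997's doomsday.
In February the doomsday date is Feb 28 (1997 is not a leap year).
Feb 24 is 4 days before Feb 28; 4 mod 7 = 4, so Friday − 4 = Monday.
228 mod 7 = 4, so 228 days before a Monday is Monday − 4 = Thursday.

Thursday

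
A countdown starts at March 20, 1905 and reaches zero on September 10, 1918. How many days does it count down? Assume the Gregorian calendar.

Mar 20, 1905 → Mar 20, 1906: 365 days.
Mar 20, 1906 → Mar 20, 1907: 365 days.
Mar 20, 1907 → Mar 20, 1908: 366 days (Feb 29, 1908 is in that span).
Mar 20, 1908 → Mar 20, 1909: 365 days.
Mar 20, 1909 → Mar 20, 1910: 365 days.
Mar 20, 1910 → Mar 20, 1911: 365 days.
Mar 20, 1911 → Mar 20, 1912: 366 days (Feb 29, 1912 is in that span).
Mar 20, 1912 → Mar 20, 1913: 365 days.
Mar 20, 1913 → Mar 20, 1914: 365 days.
Mar 20, 1914 → Mar 20, 1915: 365 days.
Mar 20, 1915 → Mar 20, 1916: 366 days (Feb 29, 1916 is in that span).
Mar 20, 1916 → Mar 20, 1917: 365 days.
Mar 20, 1917 → Mar 20, 1918: 365 days.
Mar 20, 1918 → Apr 20, 1918: 31 days (March has 31).
Apr 20, 1918 → May 20, 1918: 30 days (April has 30).
May 20, 1918 → Jun 20, 1918: 31 days (May has 31).
Jun 20, 1918 → Jul 20, 1918: 30 days (June has 30).
Jul 20, 1918 → Aug 20, 1918: 31 days (July has 31).
Aug 20, 1918 → Sep 10, 1918: 21 days.
Total: 4922 days.

4922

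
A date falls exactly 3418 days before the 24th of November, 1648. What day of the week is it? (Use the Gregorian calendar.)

Sunday

First find the weekday of Nov 24, 1648. Doomsday rule: the anchor day for the 1600s is Tuesday. For year 48: 48÷12 = 4 r 0, and 0÷4 = 0, so 4+0+0 = 4.
Tuesday + 4 ≡ Saturday — that's 1648's doomsday.
In November the doomsday date is Nov 7.
Nov 24 is 17 days after Nov 7; 17 mod 7 = 3, so Saturday + 3 = Tuesday.
3418 mod 7 = 2, so 3418 days before a Tuesday is Tuesday − 2 = Sunday.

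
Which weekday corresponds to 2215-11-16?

Doomsday rule: the anchor day for the 2200s is Friday. For year 15: 15÷12 = 1 r 3, and 3÷4 = 0, so 1+3+0 = 4.
Friday + 4 ≡ Tuesday — that's 2215's doomsday.
In November the doomsday date is Nov 7.
Nov 16 is 9 days after Nov 7; 9 mod 7 = 2, so Tuesday + 2 = Thursday.

Thursday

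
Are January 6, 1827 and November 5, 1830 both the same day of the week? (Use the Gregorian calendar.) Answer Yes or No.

From Jan 6, 1827 to Nov 5, 1830 is 1399 days.
1399 mod 7 = 6, so they are different weekdays.
(Jan 6, 1827 is a Saturday; Nov 5, 1830 is a Friday.)

No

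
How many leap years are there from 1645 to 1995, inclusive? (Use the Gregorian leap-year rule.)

Multiples of 4 in [1645,1995]: 87.
Of those, multiples of 100: 3 (not leap unless ÷400).
Multiples of 400: 0.
Leap years = 87 − 3 + 0 = 84.

84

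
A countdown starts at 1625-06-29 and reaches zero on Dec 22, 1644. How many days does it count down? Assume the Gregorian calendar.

7116

Jun 29, 1625 → Jun 29, 1626: 365 days.
Jun 29, 1626 → Jun 29, 1627: 365 days.
Jun 29, 1627 → Jun 29, 1628: 366 days (Feb 29, 1628 is in that span).
Jun 29, 1628 → Jun 29, 1629: 365 days.
Jun 29, 1629 → Jun 29, 1630: 365 days.
Jun 29, 1630 → Jun 29, 1631: 365 days.
Jun 29, 1631 → Jun 29, 1632: 366 days (Feb 29, 1632 is in that span).
Jun 29, 1632 → Jun 29, 1633: 365 days.
Jun 29, 1633 → Jun 29, 1634: 365 days.
Jun 29, 1634 → Jun 29, 1635: 365 days.
Jun 29, 1635 → Jun 29, 1636: 366 days (Feb 29, 1636 is in that span).
Jun 29, 1636 → Jun 29, 1637: 365 days.
Jun 29, 1637 → Jun 29, 1638: 365 days.
Jun 29, 1638 → Jun 29, 1639: 365 days.
Jun 29, 1639 → Jun 29, 1640: 366 days (Feb 29, 1640 is in that span).
Jun 29, 1640 → Jun 29, 1641: 365 days.
Jun 29, 1641 → Jun 29, 1642: 365 days.
Jun 29, 1642 → Jun 29, 1643: 365 days.
Jun 29, 1643 → Jun 29, 1644: 366 days (Feb 29, 1644 is in that span).
Jun 29, 1644 → Jul 29, 1644: 30 days (June has 30).
Jul 29, 1644 → Aug 29, 1644: 31 days (July has 31).
Aug 29, 1644 → Sep 29, 1644: 31 days (August has 31).
Sep 29, 1644 → Oct 29, 1644: 30 days (September has 30).
Oct 29, 1644 → Nov 29, 1644: 31 days (October has 31).
Nov 29, 1644 → Dec 22, 1644: 23 days.
Total: 7116 days.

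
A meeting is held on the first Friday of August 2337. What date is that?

August 1, 2337 is a Sunday.
The first Friday is therefore August 6 (5 days later).

August 6, 2337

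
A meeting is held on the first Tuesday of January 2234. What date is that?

January 1, 2234 is a Wednesday.
The first Tuesday is therefore January 7 (6 days later).

January 7, 2234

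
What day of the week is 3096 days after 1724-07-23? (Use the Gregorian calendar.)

Tuesday

First find the weekday of Jul 23, 1724. Doomsday rule: the anchor day for the 1700s is Sunday. For year 24: 24÷12 = 2 r 0, and 0÷4 = 0, so 2+0+0 = 2.
Sunday + 2 ≡ Tuesday — that's 1724's doomsday.
In July the doomsday date is Jul 11.
Jul 23 is 12 days after Jul 11; 12 mod 7 = 5, so Tuesday + 5 = Sunday.
3096 mod 7 = 2, so 3096 days after a Sunday is Sunday + 2 = Tuesday.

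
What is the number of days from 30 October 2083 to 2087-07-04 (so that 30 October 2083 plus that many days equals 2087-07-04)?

Oct 30, 2083 → Oct 30, 2084: 366 days (Feb 29, 2084 is in that span).
Oct 30, 2084 → Oct 30, 2085: 365 days.
Oct 30, 2085 → Oct 30, 2086: 365 days.
Oct 30, 2086 → Nov 30, 2086: 31 days (October has 31).
Nov 30, 2086 → Dec 30, 2086: 30 days (November has 30).
Dec 30, 2086 → Jan 30, 2087: 31 days (December has 31).
Jan 30, 2087 → Feb 28, 2087: 29 days (January has 31).
Feb 28, 2087 → Mar 28, 2087: 28 days (February has 28).
Mar 28, 2087 → Apr 28, 2087: 31 days (March has 31).
Apr 28, 2087 → May 28, 2087: 30 days (April has 30).
May 28, 2087 → Jun 28, 2087: 31 days (May has 31).
Jun 28, 2087 → Jul 4, 2087: 6 days.
Total: 1343 days.

1343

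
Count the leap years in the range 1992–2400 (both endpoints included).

Multiples of 4 in [1992,2400]: 103.
Of those, multiples of 100: 5 (not leap unless ÷400).
Multiples of 400: 2.
Leap years = 103 − 5 + 2 = 100.

100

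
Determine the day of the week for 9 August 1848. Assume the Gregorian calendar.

Doomsday rule: the anchor day for the 1800s is Friday. For year 48: 48÷12 = 4 r 0, and 0÷4 = 0, so 4+0+0 = 4.
Friday + 4 ≡ Tuesday — that's 1848's doomsday.
In August the doomsday date is Aug 8.
Aug 9 is 1 day after Aug 8; 1 mod 7 = 1, so Tuesday + 1 = Wednesday.

Wednesday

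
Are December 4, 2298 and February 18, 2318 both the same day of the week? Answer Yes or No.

No

From Dec 4, 2298 to Feb 18, 2318 is 7015 days.
7015 mod 7 = 1, so they are different weekdays.
(Dec 4, 2298 is a Sunday; Feb 18, 2318 is a Monday.)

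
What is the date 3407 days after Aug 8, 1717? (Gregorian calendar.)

+365 (one year) → Aug 8, 1718 (3042 left).
+365 (one year) → Aug 8, 1719 (2677 left).
+366 (one year; includes Feb 29, 1720) → Aug 8, 1720 (2311 left).
+365 (one year) → Aug 8, 1721 (1946 left).
+365 (one year) → Aug 8, 1722 (1581 left).
+365 (one year) → Aug 8, 1723 (1216 left).
+366 (one year; includes Feb 29, 1724) → Aug 8, 1724 (850 left).
+365 (one year) → Aug 8, 1725 (485 left).
+365 (one year) → Aug 8, 1726 (120 left).
Aug has 31 days: +24 → Sep 1, 1726 (96 left).
Sep has 30 days: +30 → Oct 1, 1726 (66 left).
Oct has 31 days: +31 → Nov 1, 1726 (35 left).
Nov has 30 days: +30 → Dec 1, 1726 (5 left).
+5 → Dec 6, 1726.

December 6, 1726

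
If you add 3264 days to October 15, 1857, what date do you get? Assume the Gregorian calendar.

September 22, 1866

+365 (one year) → Oct 15, 1858 (2899 left).
+365 (one year) → Oct 15, 1859 (2534 left).
+366 (one year; includes Feb 29, 1860) → Oct 15, 1860 (2168 left).
+365 (one year) → Oct 15, 1861 (1803 left).
+365 (one year) → Oct 15, 1862 (1438 left).
+365 (one year) → Oct 15, 1863 (1073 left).
+366 (one year; includes Feb 29, 1864) → Oct 15, 1864 (707 left).
+365 (one year) → Oct 15, 1865 (342 left).
Oct has 31 days: +17 → Nov 1, 1865 (325 left).
Nov has 30 days: +30 → Dec 1, 1865 (295 left).
Dec has 31 days: +31 → Jan 1, 1866 (264 left).
Jan has 31 days: +31 → Feb 1, 1866 (233 left).
Feb has 28 days: +28 → Mar 1, 1866 (205 left).
Mar has 31 days: +31 → Apr 1, 1866 (174 left).
Apr has 30 days: +30 → May 1, 1866 (144 left).
May has 31 days: +31 → Jun 1, 1866 (113 left).
Jun has 30 days: +30 → Jul 1, 1866 (83 left).
Jul has 31 days: +31 → Aug 1, 1866 (52 left).
Aug has 31 days: +31 → Sep 1, 1866 (21 left).
+21 → Sep 22, 1866.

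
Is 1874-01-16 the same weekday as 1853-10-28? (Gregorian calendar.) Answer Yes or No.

From Oct 28, 1853 to Jan 16, 1874 is 7385 days.
7385 mod 7 = 0, so they are the same weekday.
(Oct 28, 1853 is a Friday; Jan 16, 1874 is a Friday.)

Yes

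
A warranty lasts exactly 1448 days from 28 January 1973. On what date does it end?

January 15, 1977

+365 (one year) → Jan 28, 1974 (1083 left).
+365 (one year) → Jan 28, 1975 (718 left).
+365 (one year) → Jan 28, 1976 (353 left).
Jan has 31 days: +4 → Feb 1, 1976 (349 left).
Feb has 29 days: +29 → Mar 1, 1976 (320 left).
Mar has 31 days: +31 → Apr 1, 1976 (289 left).
Apr has 30 days: +30 → May 1, 1976 (259 left).
May has 31 days: +31 → Jun 1, 1976 (228 left).
Jun has 30 days: +30 → Jul 1, 1976 (198 left).
Jul has 31 days: +31 → Aug 1, 1976 (167 left).
Aug has 31 days: +31 → Sep 1, 1976 (136 left).
Sep has 30 days: +30 → Oct 1, 1976 (106 left).
Oct has 31 days: +31 → Nov 1, 1976 (75 left).
Nov has 30 days: +30 → Dec 1, 1976 (45 left).
Dec has 31 days: +31 → Jan 1, 1977 (14 left).
+14 → Jan 15, 1977.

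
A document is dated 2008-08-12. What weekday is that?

Doomsday rule: the anchor day for the 2000s is Tuesday. For year 08: 8÷12 = 0 r 8, and 8÷4 = 2, so 0+8+2 = 10.
Tuesday + 10 ≡ Friday — that's 2008's doomsday.
In August the doomsday date is Aug 8.
Aug 12 is 4 days after Aug 8; 4 mod 7 = 4, so Friday + 4 = Tuesday.

Tuesday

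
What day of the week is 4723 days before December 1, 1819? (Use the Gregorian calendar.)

Friday

First find the weekday of Dec 1, 1819. Doomsday rule: the anchor day for the 1800s is Friday. For year 19: 19÷12 = 1 r 7, and 7÷4 = 1, so 1+7+1 = 9.
Friday + 9 ≡ Sunday — that's 1819's doomsday.
In December the doomsday date is Dec 12.
Dec 1 is 11 days before Dec 12; 11 mod 7 = 4, so Sunday − 4 = Wednesday.
4723 mod 7 = 5, so 4723 days before a Wednesday is Wednesday − 5 = Friday.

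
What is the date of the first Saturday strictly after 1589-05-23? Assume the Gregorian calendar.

May 27, 1589

May 23, 1589 is a Tuesday.
From Tuesday to the next Saturday is 4 days.
May 23, 1589 + 4 = May 27, 1589.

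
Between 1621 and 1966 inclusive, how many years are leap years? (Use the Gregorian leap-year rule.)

Multiples of 4 in [1621,1966]: 86.
Of those, multiples of 100: 3 (not leap unless ÷400).
Multiples of 400: 0.
Leap years = 86 − 3 + 0 = 83.

83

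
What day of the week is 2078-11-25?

Friday

Doomsday rule: the anchor day for the 2000s is Tuesday. For year 78: 78÷12 = 6 r 6, and 6÷4 = 1, so 6+6+1 = 13.
Tuesday + 13 ≡ Monday — that's 2078's doomsday.
In November the doomsday date is Nov 7.
Nov 25 is 18 days after Nov 7; 18 mod 7 = 4, so Monday + 4 = Friday.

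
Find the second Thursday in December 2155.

December 11, 2155

December 1, 2155 is a Monday.
The first Thursday is therefore December 4 (3 days later).
The second Thursday is 4 + 1×7 = December 11.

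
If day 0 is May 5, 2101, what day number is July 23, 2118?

6288

May 5, 2101 → May 5, 2102: 365 days.
May 5, 2102 → May 5, 2103: 365 days.
May 5, 2103 → May 5, 2104: 366 days (Feb 29, 2104 is in that span).
May 5, 2104 → May 5, 2105: 365 days.
May 5, 2105 → May 5, 2106: 365 days.
May 5, 2106 → May 5, 2107: 365 days.
May 5, 2107 → May 5, 2108: 366 days (Feb 29, 2108 is in that span).
May 5, 2108 → May 5, 2109: 365 days.
May 5, 2109 → May 5, 2110: 365 days.
May 5, 2110 → May 5, 2111: 365 days.
May 5, 2111 → May 5, 2112: 366 days (Feb 29, 2112 is in that span).
May 5, 2112 → May 5, 2113: 365 days.
May 5, 2113 → May 5, 2114: 365 days.
May 5, 2114 → May 5, 2115: 365 days.
May 5, 2115 → May 5, 2116: 366 days (Feb 29, 2116 is in that span).
May 5, 2116 → May 5, 2117: 365 days.
May 5, 2117 → May 5, 2118: 365 days.
May 5, 2118 → Jun 5, 2118: 31 days (May has 31).
Jun 5, 2118 → Jul 5, 2118: 30 days (June has 30).
Jul 5, 2118 → Jul 23, 2118: 18 days.
Total: 6288 days.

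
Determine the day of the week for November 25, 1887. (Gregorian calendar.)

Friday

Doomsday rule: the anchor day for the 1800s is Friday. For year 87: 87÷12 = 7 r 3, and 3÷4 = 0, so 7+3+0 = 10.
Friday + 10 ≡ Monday — that's 1887's doomsday.
In November the doomsday date is Nov 7.
Nov 25 is 18 days after Nov 7; 18 mod 7 = 4, so Monday + 4 = Friday.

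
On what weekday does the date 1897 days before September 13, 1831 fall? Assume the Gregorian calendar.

Tuesday

First find the weekday of Sep 13, 1831. Doomsday rule: the anchor day for the 1800s is Friday. For year 31: 31÷12 = 2 r 7, and 7÷4 = 1, so 2+7+1 = 10.
Friday + 10 ≡ Monday — that's 1831's doomsday.
In September the doomsday date is Sep 5.
Sep 13 is 8 days after Sep 5; 8 mod 7 = 1, so Monday + 1 = Tuesday.
1897 mod 7 = 0, so 1897 days before a Tuesday is Tuesday − 0 = Tuesday.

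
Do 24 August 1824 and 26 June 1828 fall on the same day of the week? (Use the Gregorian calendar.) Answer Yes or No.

No

From Aug 24, 1824 to Jun 26, 1828 is 1402 days.
1402 mod 7 = 2, so they are different weekdays.
(Aug 24, 1824 is a Tuesday; Jun 26, 1828 is a Thursday.)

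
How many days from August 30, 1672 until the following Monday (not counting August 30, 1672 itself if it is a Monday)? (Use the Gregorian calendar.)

6

Aug 30, 1672 is a Tuesday.
From Tuesday to the next Monday is 6 days.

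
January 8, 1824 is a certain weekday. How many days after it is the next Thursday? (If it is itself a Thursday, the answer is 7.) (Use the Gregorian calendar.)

Jan 8, 1824 is a Thursday.
From Thursday to the next Thursday is 7 days.

7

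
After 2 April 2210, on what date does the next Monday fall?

Apr 2, 2210 is a Monday.
From Monday to the next Monday is 7 days.
Apr 2, 2210 + 7 = Apr 9, 2210.

April 9, 2210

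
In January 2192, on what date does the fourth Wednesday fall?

January 1, 2192 is a Sunday.
The first Wednesday is therefore January 4 (3 days later).
The fourth Wednesday is 4 + 3×7 = January 25.

January 25, 2192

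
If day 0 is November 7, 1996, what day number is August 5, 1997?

271

Nov 7, 1996 → Dec 7, 1996: 30 days (November has 30).
Dec 7, 1996 → Jan 7, 1997: 31 days (December has 31).
Jan 7, 1997 → Feb 7, 1997: 31 days (January has 31).
Feb 7, 1997 → Mar 7, 1997: 28 days (February has 28).
Mar 7, 1997 → Apr 7, 1997: 31 days (March has 31).
Apr 7, 1997 → May 7, 1997: 30 days (April has 30).
May 7, 1997 → Jun 7, 1997: 31 days (May has 31).
Jun 7, 1997 → Jul 7, 1997: 30 days (June has 30).
Jul 7, 1997 → Aug 5, 1997: 29 days.
Total: 271 days.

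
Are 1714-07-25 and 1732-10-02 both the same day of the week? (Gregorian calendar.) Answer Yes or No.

No

From Jul 25, 1714 to Oct 2, 1732 is 6644 days.
6644 mod 7 = 1, so they are different weekdays.
(Jul 25, 1714 is a Wednesday; Oct 2, 1732 is a Thursday.)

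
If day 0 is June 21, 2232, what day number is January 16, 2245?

Jun 21, 2232 → Jun 21, 2233: 365 days.
Jun 21, 2233 → Jun 21, 2234: 365 days.
Jun 21, 2234 → Jun 21, 2235: 365 days.
Jun 21, 2235 → Jun 21, 2236: 366 days (Feb 29, 2236 is in that span).
Jun 21, 2236 → Jun 21, 2237: 365 days.
Jun 21, 2237 → Jun 21, 2238: 365 days.
Jun 21, 2238 → Jun 21, 2239: 365 days.
Jun 21, 2239 → Jun 21, 2240: 366 days (Feb 29, 2240 is in that span).
Jun 21, 2240 → Jun 21, 2241: 365 days.
Jun 21, 2241 → Jun 21, 2242: 365 days.
Jun 21, 2242 → Jun 21, 2243: 365 days.
Jun 21, 2243 → Jun 21, 2244: 366 days (Feb 29, 2244 is in that span).
Jun 21, 2244 → Jul 21, 2244: 30 days (June has 30).
Jul 21, 2244 → Aug 21, 2244: 31 days (July has 31).
Aug 21, 2244 → Sep 21, 2244: 31 days (August has 31).
Sep 21, 2244 → Oct 21, 2244: 30 days (September has 30).
Oct 21, 2244 → Nov 21, 2244: 31 days (October has 31).
Nov 21, 2244 → Dec 21, 2244: 30 days (November has 30).
Dec 21, 2244 → Jan 16, 2245: 26 days.
Total: 4592 days.

4592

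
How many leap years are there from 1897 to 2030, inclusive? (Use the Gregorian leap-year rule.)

32

Multiples of 4 in [1897,2030]: 33.
Of those, multiples of 100: 2 (not leap unless ÷400).
Multiples of 400: 1.
Leap years = 33 − 2 + 1 = 32.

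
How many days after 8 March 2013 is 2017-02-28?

Mar 8, 2013 → Mar 8, 2014: 365 days.
Mar 8, 2014 → Mar 8, 2015: 365 days.
Mar 8, 2015 → Mar 8, 2016: 366 days (Feb 29, 2016 is in that span).
Mar 8, 2016 → Apr 8, 2016: 31 days (March has 31).
Apr 8, 2016 → May 8, 2016: 30 days (April has 30).
May 8, 2016 → Jun 8, 2016: 31 days (May has 31).
Jun 8, 2016 → Jul 8, 2016: 30 days (June has 30).
Jul 8, 2016 → Aug 8, 2016: 31 days (July has 31).
Aug 8, 2016 → Sep 8, 2016: 31 days (August has 31).
Sep 8, 2016 → Oct 8, 2016: 30 days (September has 30).
Oct 8, 2016 → Nov 8, 2016: 31 days (October has 31).
Nov 8, 2016 → Dec 8, 2016: 30 days (November has 30).
Dec 8, 2016 → Jan 8, 2017: 31 days (December has 31).
Jan 8, 2017 → Feb 8, 2017: 31 days (January has 31).
Feb 8, 2017 → Feb 28, 2017: 20 days.
Total: 1453 days.

1453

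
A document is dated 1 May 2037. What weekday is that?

Doomsday rule: the anchor day for the 2000s is Tuesday. For year 37: 37÷12 = 3 r 1, and 1÷4 = 0, so 3+1+0 = 4.
Tuesday + 4 ≡ Saturday — that's 2037's doomsday.
In May the doomsday date is May 9.
May 1 is 8 days before May 9; 8 mod 7 = 1, so Saturday − 1 = Friday.

Friday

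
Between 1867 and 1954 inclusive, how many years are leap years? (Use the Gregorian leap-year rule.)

Multiples of 4 in [1867,1954]: 22.
Of those, multiples of 100: 1 (not leap unless ÷400).
Multiples of 400: 0.
Leap years = 22 − 1 + 0 = 21.

21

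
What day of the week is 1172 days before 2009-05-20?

Sunday

First find the weekday of May 20, 2009. Doomsday rule: the anchor day for the 2000s is Tuesday. For year 09: 9÷12 = 0 r 9, and 9÷4 = 2, so 0+9+2 = 11.
Tuesday + 11 ≡ Saturday — that's 2009's doomsday.
In May the doomsday date is May 9.
May 20 is 11 days after May 9; 11 mod 7 = 4, so Saturday + 4 = Wednesday.
1172 mod 7 = 3, so 1172 days before a Wednesday is Wednesday − 3 = Sunday.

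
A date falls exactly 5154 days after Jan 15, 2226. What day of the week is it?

Tuesday

Jan 15, 2226 is a Sunday.
5154 mod 7 = 2, so 5154 days after a Sunday is Sunday + 2 = Tuesday.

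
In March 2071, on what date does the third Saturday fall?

March 21, 2071

March 1, 2071 is a Sunday.
The first Saturday is therefore March 7 (6 days later).
The third Saturday is 7 + 2×7 = March 21.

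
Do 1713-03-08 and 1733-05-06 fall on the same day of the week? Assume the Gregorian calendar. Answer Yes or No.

From Mar 8, 1713 to May 6, 1733 is 7364 days.
7364 mod 7 = 0, so they are the same weekday.
(Mar 8, 1713 is a Wednesday; May 6, 1733 is a Wednesday.)

Yes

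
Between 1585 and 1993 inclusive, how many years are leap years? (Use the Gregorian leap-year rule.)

99

Multiples of 4 in [1585,1993]: 102.
Of those, multiples of 100: 4 (not leap unless ÷400).
Multiples of 400: 1.
Leap years = 102 − 4 + 1 = 99.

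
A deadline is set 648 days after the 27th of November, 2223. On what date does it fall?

+366 (one year; includes Feb 29, 2224) → Nov 27, 2224 (282 left).
Nov has 30 days: +4 → Dec 1, 2224 (278 left).
Dec has 31 days: +31 → Jan 1, 2225 (247 left).
Jan has 31 days: +31 → Feb 1, 2225 (216 left).
Feb has 28 days: +28 → Mar 1, 2225 (188 left).
Mar has 31 days: +31 → Apr 1, 2225 (157 left).
Apr has 30 days: +30 → May 1, 2225 (127 left).
May has 31 days: +31 → Jun 1, 2225 (96 left).
Jun has 30 days: +30 → Jul 1, 2225 (66 left).
Jul has 31 days: +31 → Aug 1, 2225 (35 left).
Aug has 31 days: +31 → Sep 1, 2225 (4 left).
+4 → Sep 5, 2225.

September 5, 2225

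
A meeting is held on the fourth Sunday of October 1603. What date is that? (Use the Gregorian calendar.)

October 26, 1603

October 1, 1603 is a Wednesday.
The first Sunday is therefore October 5 (4 days later).
The fourth Sunday is 5 + 3×7 = October 26.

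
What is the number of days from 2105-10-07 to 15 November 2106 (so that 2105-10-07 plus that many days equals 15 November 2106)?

404

Oct 7, 2105 → Oct 7, 2106: 365 days.
Oct 7, 2106 → Nov 7, 2106: 31 days (October has 31).
Nov 7, 2106 → Nov 15, 2106: 8 days.
Total: 404 days.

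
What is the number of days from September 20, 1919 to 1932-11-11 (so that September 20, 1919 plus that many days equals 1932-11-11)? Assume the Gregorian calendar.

4801

Sep 20, 1919 → Sep 20, 1920: 366 days (Feb 29, 1920 is in that span).
Sep 20, 1920 → Sep 20, 1921: 365 days.
Sep 20, 1921 → Sep 20, 1922: 365 days.
Sep 20, 1922 → Sep 20, 1923: 365 days.
Sep 20, 1923 → Sep 20, 1924: 366 days (Feb 29, 1924 is in that span).
Sep 20, 1924 → Sep 20, 1925: 365 days.
Sep 20, 1925 → Sep 20, 1926: 365 days.
Sep 20, 1926 → Sep 20, 1927: 365 days.
Sep 20, 1927 → Sep 20, 1928: 366 days (Feb 29, 1928 is in that span).
Sep 20, 1928 → Sep 20, 1929: 365 days.
Sep 20, 1929 → Sep 20, 1930: 365 days.
Sep 20, 1930 → Sep 20, 1931: 365 days.
Sep 20, 1931 → Sep 20, 1932: 366 days (Feb 29, 1932 is in that span).
Sep 20, 1932 → Oct 20, 1932: 30 days (September has 30).
Oct 20, 1932 → Nov 11, 1932: 22 days.
Total: 4801 days.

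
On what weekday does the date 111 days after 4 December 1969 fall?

Wednesday

First find the weekday of Dec 4, 1969. Doomsday rule: the anchor day for the 1900s is Wednesday. For year 69: 69÷12 = 5 r 9, and 9÷4 = 2, so 5+9+2 = 16.
Wednesday + 16 ≡ Friday — that's 1969's doomsday.
In December the doomsday date is Dec 12.
Dec 4 is 8 days before Dec 12; 8 mod 7 = 1, so Friday − 1 = Thursday.
111 mod 7 = 6, so 111 days after a Thursday is Thursday + 6 = Wednesday.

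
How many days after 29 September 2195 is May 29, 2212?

6086

Sep 29, 2195 → Sep 29, 2196: 366 days (Feb 29, 2196 is in that span).
Sep 29, 2196 → Sep 29, 2197: 365 days.
Sep 29, 2197 → Sep 29, 2198: 365 days.
Sep 29, 2198 → Sep 29, 2199: 365 days.
Sep 29, 2199 → Sep 29, 2200: 365 days.
Sep 29, 2200 → Sep 29, 2201: 365 days.
Sep 29, 2201 → Sep 29, 2202: 365 days.
Sep 29, 2202 → Sep 29, 2203: 365 days.
Sep 29, 2203 → Sep 29, 2204: 366 days (Feb 29, 2204 is in that span).
Sep 29, 2204 → Sep 29, 2205: 365 days.
Sep 29, 2205 → Sep 29, 2206: 365 days.
Sep 29, 2206 → Sep 29, 2207: 365 days.
Sep 29, 2207 → Sep 29, 2208: 366 days (Feb 29, 2208 is in that span).
Sep 29, 2208 → Sep 29, 2209: 365 days.
Sep 29, 2209 → Sep 29, 2210: 365 days.
Sep 29, 2210 → Sep 29, 2211: 365 days.
Sep 29, 2211 → Oct 29, 2211: 30 days (September has 30).
Oct 29, 2211 → Nov 29, 2211: 31 days (October has 31).
Nov 29, 2211 → Dec 29, 2211: 30 days (November has 30).
Dec 29, 2211 → Jan 29, 2212: 31 days (December has 31).
Jan 29, 2212 → Feb 29, 2212: 31 days (January has 31).
Feb 29, 2212 → Mar 29, 2212: 29 days (February has 29).
Mar 29, 2212 → Apr 29, 2212: 31 days (March has 31).
Apr 29, 2212 → May 29, 2212: 30 days.
Total: 6086 days.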